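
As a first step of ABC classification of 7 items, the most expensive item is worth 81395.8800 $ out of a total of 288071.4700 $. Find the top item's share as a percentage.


Top item = 81395.8800
Total = 288071.4700
Percentage = 81395.8800 / 288071.4700 * 100 = 28.2554

28.2554%


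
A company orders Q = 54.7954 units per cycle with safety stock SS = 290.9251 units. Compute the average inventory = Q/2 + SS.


Q/2 = 27.3977
Avg = 27.3977 + 290.9251 = 318.3228

318.3228 units


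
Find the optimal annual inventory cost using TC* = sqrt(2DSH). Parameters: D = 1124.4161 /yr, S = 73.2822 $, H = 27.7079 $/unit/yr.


2*D*S*H = 4566244.4930
TC* = sqrt(4566244.4930) = 2136.8773

2136.8773 $/yr


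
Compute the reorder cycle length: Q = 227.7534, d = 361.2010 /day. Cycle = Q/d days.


Cycle = 227.7534 / 361.2010 = 0.6305

0.6305 days


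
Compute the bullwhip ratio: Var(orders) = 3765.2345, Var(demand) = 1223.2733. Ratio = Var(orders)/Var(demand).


BW = 3765.2345 / 1223.2733 = 3.0780

3.0780


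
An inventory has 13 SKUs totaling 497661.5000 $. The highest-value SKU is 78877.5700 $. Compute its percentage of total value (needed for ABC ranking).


Top item = 78877.5700
Total = 497661.5000
Percentage = 78877.5700 / 497661.5000 * 100 = 15.8496

15.8496%


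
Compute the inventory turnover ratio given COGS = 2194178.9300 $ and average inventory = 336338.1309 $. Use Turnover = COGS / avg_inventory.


Turnover = 2194178.9300 / 336338.1309 = 6.5237

6.5237


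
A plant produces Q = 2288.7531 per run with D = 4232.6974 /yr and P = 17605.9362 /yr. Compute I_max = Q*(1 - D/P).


D/P = 0.2404
1 - D/P = 0.7596
I_max = 2288.7531 * 0.7596 = 1738.5069

1738.5069 units


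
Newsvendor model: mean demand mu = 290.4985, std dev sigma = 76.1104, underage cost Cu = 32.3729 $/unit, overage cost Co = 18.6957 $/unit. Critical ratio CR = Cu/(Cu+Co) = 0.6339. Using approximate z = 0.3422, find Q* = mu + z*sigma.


CR = Cu/(Cu+Co) = 32.3729/(32.3729+18.6957) = 0.6339
z = 0.3422
Q* = 290.4985 + 0.3422 * 76.1104 = 316.5435

316.5435 units


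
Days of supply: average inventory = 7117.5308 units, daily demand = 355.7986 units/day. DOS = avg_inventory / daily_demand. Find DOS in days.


DOS = 7117.5308 / 355.7986 = 20.0044

20.0044 days


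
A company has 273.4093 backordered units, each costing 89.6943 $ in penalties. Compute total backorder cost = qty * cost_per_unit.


Total = 273.4093 * 89.6943 = 24523.2558

24523.2558 $


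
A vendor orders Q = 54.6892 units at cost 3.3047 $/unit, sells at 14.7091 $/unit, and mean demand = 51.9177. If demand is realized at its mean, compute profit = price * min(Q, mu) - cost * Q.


Sales at mu = min(54.6892, 51.9177) = 51.9177
Revenue = 14.7091 * 51.9177 = 763.6626
Total cost = 3.3047 * 54.6892 = 180.7314
Profit = 763.6626 - 180.7314 = 582.9312

582.9312 $


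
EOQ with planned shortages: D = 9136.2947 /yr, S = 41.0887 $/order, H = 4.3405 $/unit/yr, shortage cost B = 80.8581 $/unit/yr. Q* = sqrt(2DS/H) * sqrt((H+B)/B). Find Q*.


sqrt(2DS/H) = 415.9023
sqrt((H+B)/B) = 1.0265
Q* = 415.9023 * 1.0265 = 426.9193

426.9193 units


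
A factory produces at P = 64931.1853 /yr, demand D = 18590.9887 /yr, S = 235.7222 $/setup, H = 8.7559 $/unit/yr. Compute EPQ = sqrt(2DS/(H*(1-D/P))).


1 - D/P = 1 - 0.2863 = 0.7137
H*(1-D/P) = 6.2489
2DS = 8764617.5131
EPQ = sqrt(1402579.9757) = 1184.3057

1184.3057 units


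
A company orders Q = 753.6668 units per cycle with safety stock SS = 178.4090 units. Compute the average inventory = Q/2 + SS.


Q/2 = 376.8334
Avg = 376.8334 + 178.4090 = 555.2424

555.2424 units


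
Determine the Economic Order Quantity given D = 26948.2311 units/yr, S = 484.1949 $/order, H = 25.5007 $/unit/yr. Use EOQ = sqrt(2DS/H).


2*D*S = 2 * 26948.2311 * 484.1949 = 26096392.1253
2*D*S/H = 1023359.8343
EOQ = sqrt(1023359.8343) = 1011.6125

1011.6125 units


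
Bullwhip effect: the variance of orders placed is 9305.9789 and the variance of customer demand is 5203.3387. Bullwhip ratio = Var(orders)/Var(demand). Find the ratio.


BW = 9305.9789 / 5203.3387 = 1.7885

1.7885


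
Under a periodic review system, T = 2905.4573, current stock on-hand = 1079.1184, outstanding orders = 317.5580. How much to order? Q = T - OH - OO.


Inventory position = OH + OO = 1079.1184 + 317.5580 = 1396.6764
Q = 2905.4573 - 1396.6764 = 1508.7809

1508.7809 units


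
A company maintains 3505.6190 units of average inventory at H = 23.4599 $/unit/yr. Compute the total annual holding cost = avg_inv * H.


Cost = 3505.6190 * 23.4599 = 82241.4712

82241.4712 $/yr


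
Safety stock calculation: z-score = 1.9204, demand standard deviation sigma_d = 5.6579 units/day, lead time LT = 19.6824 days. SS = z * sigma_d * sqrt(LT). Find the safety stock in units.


sqrt(LT) = sqrt(19.6824) = 4.4365
SS = 1.9204 * 5.6579 * 4.4365 = 48.2043

48.2043 units


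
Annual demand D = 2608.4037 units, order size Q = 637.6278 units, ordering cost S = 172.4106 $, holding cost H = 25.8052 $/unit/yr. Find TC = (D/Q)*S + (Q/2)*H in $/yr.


Ordering cost = D*S/Q = 705.2962
Holding cost = Q*H/2 = 8227.0565
TC = 705.2962 + 8227.0565 = 8932.3526

8932.3526 $/yr


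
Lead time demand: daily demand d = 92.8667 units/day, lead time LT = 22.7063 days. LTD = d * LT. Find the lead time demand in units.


LTD = 92.8667 * 22.7063 = 2108.6592

2108.6592 units


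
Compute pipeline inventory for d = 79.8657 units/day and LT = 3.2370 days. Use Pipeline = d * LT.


Pipeline = 79.8657 * 3.2370 = 258.5253

258.5253 units


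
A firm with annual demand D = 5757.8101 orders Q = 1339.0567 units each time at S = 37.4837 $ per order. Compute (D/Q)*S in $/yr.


Number of orders = D/Q = 4.2999
Cost = 4.2999 * 37.4837 = 161.1762

161.1762 $/yr


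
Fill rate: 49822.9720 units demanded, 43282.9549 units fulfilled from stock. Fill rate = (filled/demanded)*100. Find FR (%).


FR = 43282.9549 / 49822.9720 * 100 = 86.8735

86.8735%


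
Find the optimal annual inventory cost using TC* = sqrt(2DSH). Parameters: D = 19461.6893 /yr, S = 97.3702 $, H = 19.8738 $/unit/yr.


2*D*S*H = 75321248.0617
TC* = sqrt(75321248.0617) = 8678.7815

8678.7815 $/yr


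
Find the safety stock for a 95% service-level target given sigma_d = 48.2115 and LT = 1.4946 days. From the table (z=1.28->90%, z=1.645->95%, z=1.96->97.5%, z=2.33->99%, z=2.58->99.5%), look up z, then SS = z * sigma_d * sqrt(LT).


From the table, SL = 95% corresponds to z = 1.645
sqrt(LT) = sqrt(1.4946) = 1.2225
SS = 1.645 * 48.2115 * 1.2225 = 96.9570

96.9570 units


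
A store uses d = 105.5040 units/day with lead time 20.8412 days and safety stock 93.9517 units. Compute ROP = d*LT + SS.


d*LT = 105.5040 * 20.8412 = 2198.8300
ROP = 2198.8300 + 93.9517 = 2292.7817

2292.7817 units


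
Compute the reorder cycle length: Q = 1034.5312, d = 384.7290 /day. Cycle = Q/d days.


Cycle = 1034.5312 / 384.7290 = 2.6890

2.6890 days


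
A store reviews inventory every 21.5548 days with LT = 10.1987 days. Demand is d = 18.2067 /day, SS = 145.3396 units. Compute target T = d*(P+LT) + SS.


P + LT = 31.7535
d*(P+LT) = 18.2067 * 31.7535 = 578.1264
T = 578.1264 + 145.3396 = 723.4660

723.4660 units


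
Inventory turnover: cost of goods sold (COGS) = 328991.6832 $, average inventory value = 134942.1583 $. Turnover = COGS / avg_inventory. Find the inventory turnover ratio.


Turnover = 328991.6832 / 134942.1583 = 2.4380

2.4380


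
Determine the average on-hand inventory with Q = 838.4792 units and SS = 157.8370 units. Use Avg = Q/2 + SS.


Q/2 = 419.2396
Avg = 419.2396 + 157.8370 = 577.0766

577.0766 units


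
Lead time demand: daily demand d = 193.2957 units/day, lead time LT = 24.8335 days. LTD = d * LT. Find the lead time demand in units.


LTD = 193.2957 * 24.8335 = 4800.2088

4800.2088 units


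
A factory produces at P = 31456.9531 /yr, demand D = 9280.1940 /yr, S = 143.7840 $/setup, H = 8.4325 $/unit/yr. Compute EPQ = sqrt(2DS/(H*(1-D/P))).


1 - D/P = 1 - 0.2950 = 0.7050
H*(1-D/P) = 5.9448
2DS = 2668686.8282
EPQ = sqrt(448910.5770) = 670.0079

670.0079 units


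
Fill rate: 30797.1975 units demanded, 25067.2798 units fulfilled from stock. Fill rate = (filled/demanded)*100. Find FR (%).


FR = 25067.2798 / 30797.1975 * 100 = 81.3947

81.3947%


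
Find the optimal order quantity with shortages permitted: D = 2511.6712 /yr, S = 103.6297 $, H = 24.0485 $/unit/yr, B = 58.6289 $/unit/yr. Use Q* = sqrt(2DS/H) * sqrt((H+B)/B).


sqrt(2DS/H) = 147.1277
sqrt((H+B)/B) = 1.1875
Q* = 147.1277 * 1.1875 = 174.7157

174.7157 units


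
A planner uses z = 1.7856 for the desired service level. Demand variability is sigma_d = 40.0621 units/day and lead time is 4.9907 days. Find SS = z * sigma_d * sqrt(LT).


sqrt(LT) = sqrt(4.9907) = 2.2340
SS = 1.7856 * 40.0621 * 2.2340 = 159.8080

159.8080 units


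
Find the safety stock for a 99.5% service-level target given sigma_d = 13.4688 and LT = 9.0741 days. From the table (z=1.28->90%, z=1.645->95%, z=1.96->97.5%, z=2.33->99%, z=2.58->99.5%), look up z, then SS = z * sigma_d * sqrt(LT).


From the table, SL = 99.5% corresponds to z = 2.58
sqrt(LT) = sqrt(9.0741) = 3.0123
SS = 2.58 * 13.4688 * 3.0123 = 104.6768

104.6768 units


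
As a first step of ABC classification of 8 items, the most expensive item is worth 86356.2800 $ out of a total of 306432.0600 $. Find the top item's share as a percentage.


Top item = 86356.2800
Total = 306432.0600
Percentage = 86356.2800 / 306432.0600 * 100 = 28.1812

28.1812%


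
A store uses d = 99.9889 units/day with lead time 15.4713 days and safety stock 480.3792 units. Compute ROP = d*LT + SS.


d*LT = 99.9889 * 15.4713 = 1546.9583
ROP = 1546.9583 + 480.3792 = 2027.3375

2027.3375 units


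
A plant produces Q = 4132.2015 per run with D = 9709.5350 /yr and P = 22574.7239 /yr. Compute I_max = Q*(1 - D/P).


D/P = 0.4301
1 - D/P = 0.5699
I_max = 4132.2015 * 0.5699 = 2354.9149

2354.9149 units


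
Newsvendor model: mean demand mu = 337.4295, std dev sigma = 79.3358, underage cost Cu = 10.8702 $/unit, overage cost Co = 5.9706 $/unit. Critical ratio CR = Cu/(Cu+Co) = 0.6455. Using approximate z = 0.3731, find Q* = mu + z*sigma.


CR = Cu/(Cu+Co) = 10.8702/(10.8702+5.9706) = 0.6455
z = 0.3731
Q* = 337.4295 + 0.3731 * 79.3358 = 367.0297

367.0297 units


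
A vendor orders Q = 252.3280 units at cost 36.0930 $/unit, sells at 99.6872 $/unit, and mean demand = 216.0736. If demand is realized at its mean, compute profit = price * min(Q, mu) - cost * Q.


Sales at mu = min(252.3280, 216.0736) = 216.0736
Revenue = 99.6872 * 216.0736 = 21539.7722
Total cost = 36.0930 * 252.3280 = 9107.2745
Profit = 21539.7722 - 9107.2745 = 12432.4977

12432.4977 $


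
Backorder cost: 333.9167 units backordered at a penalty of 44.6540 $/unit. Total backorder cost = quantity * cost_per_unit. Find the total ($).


Total = 333.9167 * 44.6540 = 14910.7163

14910.7163 $


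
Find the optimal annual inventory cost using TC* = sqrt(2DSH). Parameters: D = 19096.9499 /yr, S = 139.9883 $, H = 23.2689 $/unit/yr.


2*D*S*H = 124411806.7665
TC* = sqrt(124411806.7665) = 11154.0041

11154.0041 $/yr


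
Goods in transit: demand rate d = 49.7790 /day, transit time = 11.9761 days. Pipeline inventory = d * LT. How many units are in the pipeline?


Pipeline = 49.7790 * 11.9761 = 596.1583

596.1583 units


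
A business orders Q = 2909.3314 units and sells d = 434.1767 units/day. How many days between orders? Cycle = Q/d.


Cycle = 2909.3314 / 434.1767 = 6.7008

6.7008 days


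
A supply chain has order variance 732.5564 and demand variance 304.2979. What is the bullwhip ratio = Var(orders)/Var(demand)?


BW = 732.5564 / 304.2979 = 2.4074

2.4074


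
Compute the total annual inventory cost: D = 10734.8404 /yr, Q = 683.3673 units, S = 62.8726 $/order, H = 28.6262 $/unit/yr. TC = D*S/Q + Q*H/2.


Ordering cost = D*S/Q = 987.6494
Holding cost = Q*H/2 = 9781.1045
TC = 987.6494 + 9781.1045 = 10768.7539

10768.7539 $/yr


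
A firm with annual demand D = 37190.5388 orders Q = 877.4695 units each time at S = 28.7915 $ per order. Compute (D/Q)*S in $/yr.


Number of orders = D/Q = 42.3839
Cost = 42.3839 * 28.7915 = 1220.2947

1220.2947 $/yr


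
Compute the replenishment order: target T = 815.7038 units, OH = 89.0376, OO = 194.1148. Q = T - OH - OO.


Inventory position = OH + OO = 89.0376 + 194.1148 = 283.1524
Q = 815.7038 - 283.1524 = 532.5514

532.5514 units


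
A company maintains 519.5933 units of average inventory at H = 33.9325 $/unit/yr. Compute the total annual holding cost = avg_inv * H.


Cost = 519.5933 * 33.9325 = 17631.0997

17631.0997 $/yr


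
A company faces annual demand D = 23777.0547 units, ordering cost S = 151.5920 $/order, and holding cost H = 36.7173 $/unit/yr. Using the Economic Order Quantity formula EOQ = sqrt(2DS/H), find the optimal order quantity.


2*D*S = 2 * 23777.0547 * 151.5920 = 7208822.5522
2*D*S/H = 196333.1332
EOQ = sqrt(196333.1332) = 443.0949

443.0949 units


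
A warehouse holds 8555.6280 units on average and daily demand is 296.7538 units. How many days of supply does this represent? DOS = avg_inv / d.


DOS = 8555.6280 / 296.7538 = 28.8307

28.8307 days


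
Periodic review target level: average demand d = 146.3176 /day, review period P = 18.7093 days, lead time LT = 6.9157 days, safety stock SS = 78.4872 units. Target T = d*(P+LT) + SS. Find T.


P + LT = 25.6250
d*(P+LT) = 146.3176 * 25.6250 = 3749.3885
T = 3749.3885 + 78.4872 = 3827.8757

3827.8757 units


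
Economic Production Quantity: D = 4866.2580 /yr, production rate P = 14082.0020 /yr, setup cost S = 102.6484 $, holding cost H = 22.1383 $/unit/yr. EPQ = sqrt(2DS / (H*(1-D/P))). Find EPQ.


1 - D/P = 1 - 0.3456 = 0.6544
H*(1-D/P) = 14.4881
2DS = 999027.1954
EPQ = sqrt(68955.2031) = 262.5932

262.5932 units


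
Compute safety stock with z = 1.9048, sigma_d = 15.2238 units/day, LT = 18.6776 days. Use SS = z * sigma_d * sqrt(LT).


sqrt(LT) = sqrt(18.6776) = 4.3218
SS = 1.9048 * 15.2238 * 4.3218 = 125.3236

125.3236 units


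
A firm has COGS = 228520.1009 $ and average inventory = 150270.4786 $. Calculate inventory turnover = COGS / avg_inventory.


Turnover = 228520.1009 / 150270.4786 = 1.5207

1.5207


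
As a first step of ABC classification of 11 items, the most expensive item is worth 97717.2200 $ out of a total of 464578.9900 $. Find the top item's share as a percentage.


Top item = 97717.2200
Total = 464578.9900
Percentage = 97717.2200 / 464578.9900 * 100 = 21.0335

21.0335%


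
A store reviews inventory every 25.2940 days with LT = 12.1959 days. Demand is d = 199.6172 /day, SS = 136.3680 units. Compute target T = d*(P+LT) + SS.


P + LT = 37.4899
d*(P+LT) = 199.6172 * 37.4899 = 7483.6289
T = 7483.6289 + 136.3680 = 7619.9969

7619.9969 units


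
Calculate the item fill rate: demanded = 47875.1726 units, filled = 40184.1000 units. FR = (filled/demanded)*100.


FR = 40184.1000 / 47875.1726 * 100 = 83.9352

83.9352%


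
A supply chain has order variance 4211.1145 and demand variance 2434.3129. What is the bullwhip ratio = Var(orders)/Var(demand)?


BW = 4211.1145 / 2434.3129 = 1.7299

1.7299


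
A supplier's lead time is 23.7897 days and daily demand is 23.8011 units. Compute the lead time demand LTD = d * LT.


LTD = 23.8011 * 23.7897 = 566.2210

566.2210 units


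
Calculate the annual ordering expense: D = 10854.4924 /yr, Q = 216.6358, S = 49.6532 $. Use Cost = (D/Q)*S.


Number of orders = D/Q = 50.1048
Cost = 50.1048 * 49.6532 = 2487.8634

2487.8634 $/yr


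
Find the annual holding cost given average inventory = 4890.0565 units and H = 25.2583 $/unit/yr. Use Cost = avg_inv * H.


Cost = 4890.0565 * 25.2583 = 123514.5141

123514.5141 $/yr


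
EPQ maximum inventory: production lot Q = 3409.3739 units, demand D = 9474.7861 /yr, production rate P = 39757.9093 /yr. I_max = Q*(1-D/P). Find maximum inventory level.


D/P = 0.2383
1 - D/P = 0.7617
I_max = 3409.3739 * 0.7617 = 2596.8793

2596.8793 units


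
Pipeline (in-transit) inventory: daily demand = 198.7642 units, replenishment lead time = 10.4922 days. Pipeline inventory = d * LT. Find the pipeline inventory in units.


Pipeline = 198.7642 * 10.4922 = 2085.4737

2085.4737 units


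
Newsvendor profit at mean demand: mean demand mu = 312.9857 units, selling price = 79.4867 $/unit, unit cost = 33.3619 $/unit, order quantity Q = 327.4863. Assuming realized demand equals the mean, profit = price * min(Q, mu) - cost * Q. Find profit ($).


Sales at mu = min(327.4863, 312.9857) = 312.9857
Revenue = 79.4867 * 312.9857 = 24878.2004
Total cost = 33.3619 * 327.4863 = 10925.5652
Profit = 24878.2004 - 10925.5652 = 13952.6352

13952.6352 $


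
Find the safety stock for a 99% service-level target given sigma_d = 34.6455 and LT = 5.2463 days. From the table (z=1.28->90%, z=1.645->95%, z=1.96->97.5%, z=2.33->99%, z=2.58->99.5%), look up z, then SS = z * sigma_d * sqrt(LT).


From the table, SL = 99% corresponds to z = 2.33
sqrt(LT) = sqrt(5.2463) = 2.2905
SS = 2.33 * 34.6455 * 2.2905 = 184.8968

184.8968 units


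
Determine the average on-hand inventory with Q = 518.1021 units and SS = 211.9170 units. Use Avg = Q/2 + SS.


Q/2 = 259.0510
Avg = 259.0510 + 211.9170 = 470.9680

470.9680 units


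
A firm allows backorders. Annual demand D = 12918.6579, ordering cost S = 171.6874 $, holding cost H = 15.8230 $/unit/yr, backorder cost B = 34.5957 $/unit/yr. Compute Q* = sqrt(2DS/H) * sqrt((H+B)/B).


sqrt(2DS/H) = 529.4787
sqrt((H+B)/B) = 1.2072
Q* = 529.4787 * 1.2072 = 639.1948

639.1948 units


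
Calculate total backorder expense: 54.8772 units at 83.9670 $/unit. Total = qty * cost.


Total = 54.8772 * 83.9670 = 4607.8739

4607.8739 $


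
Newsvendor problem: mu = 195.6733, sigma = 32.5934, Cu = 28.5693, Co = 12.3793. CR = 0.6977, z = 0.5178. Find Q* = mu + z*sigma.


CR = Cu/(Cu+Co) = 28.5693/(28.5693+12.3793) = 0.6977
z = 0.5178
Q* = 195.6733 + 0.5178 * 32.5934 = 212.5502

212.5502 units


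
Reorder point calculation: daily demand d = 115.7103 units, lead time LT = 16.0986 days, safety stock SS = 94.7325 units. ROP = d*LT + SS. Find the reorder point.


d*LT = 115.7103 * 16.0986 = 1862.7738
ROP = 1862.7738 + 94.7325 = 1957.5063

1957.5063 units


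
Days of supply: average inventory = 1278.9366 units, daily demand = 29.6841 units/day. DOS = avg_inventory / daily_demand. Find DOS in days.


DOS = 1278.9366 / 29.6841 = 43.0849

43.0849 days


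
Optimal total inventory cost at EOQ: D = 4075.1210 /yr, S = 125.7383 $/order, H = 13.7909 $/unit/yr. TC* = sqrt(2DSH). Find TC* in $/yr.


2*D*S*H = 14132880.8587
TC* = sqrt(14132880.8587) = 3759.3724

3759.3724 $/yr


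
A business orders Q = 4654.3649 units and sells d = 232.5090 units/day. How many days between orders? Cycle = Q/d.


Cycle = 4654.3649 / 232.5090 = 20.0180

20.0180 days


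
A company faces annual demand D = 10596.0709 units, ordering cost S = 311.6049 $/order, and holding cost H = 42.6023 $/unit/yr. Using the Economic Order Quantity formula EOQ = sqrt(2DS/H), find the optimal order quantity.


2*D*S = 2 * 10596.0709 * 311.6049 = 6603575.2264
2*D*S/H = 155005.1341
EOQ = sqrt(155005.1341) = 393.7069

393.7069 units


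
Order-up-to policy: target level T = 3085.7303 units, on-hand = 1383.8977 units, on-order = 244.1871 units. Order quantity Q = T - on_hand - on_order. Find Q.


Inventory position = OH + OO = 1383.8977 + 244.1871 = 1628.0848
Q = 3085.7303 - 1628.0848 = 1457.6455

1457.6455 units


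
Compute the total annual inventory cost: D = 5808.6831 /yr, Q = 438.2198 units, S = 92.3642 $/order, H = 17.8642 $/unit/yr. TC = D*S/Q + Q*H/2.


Ordering cost = D*S/Q = 1224.3043
Holding cost = Q*H/2 = 3914.2231
TC = 1224.3043 + 3914.2231 = 5138.5273

5138.5273 $/yr


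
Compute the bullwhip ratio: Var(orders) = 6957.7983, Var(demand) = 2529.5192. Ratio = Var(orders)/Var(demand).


BW = 6957.7983 / 2529.5192 = 2.7506

2.7506


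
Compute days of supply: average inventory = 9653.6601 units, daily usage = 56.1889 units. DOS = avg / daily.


DOS = 9653.6601 / 56.1889 = 171.8072

171.8072 days


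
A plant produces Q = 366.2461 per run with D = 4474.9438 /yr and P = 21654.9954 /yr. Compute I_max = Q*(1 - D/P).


D/P = 0.2066
1 - D/P = 0.7934
I_max = 366.2461 * 0.7934 = 290.5624

290.5624 units


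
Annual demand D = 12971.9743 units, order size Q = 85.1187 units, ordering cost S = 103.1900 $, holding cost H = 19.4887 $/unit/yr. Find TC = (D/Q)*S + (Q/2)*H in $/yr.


Ordering cost = D*S/Q = 15726.0159
Holding cost = Q*H/2 = 829.4264
TC = 15726.0159 + 829.4264 = 16555.4423

16555.4423 $/yr


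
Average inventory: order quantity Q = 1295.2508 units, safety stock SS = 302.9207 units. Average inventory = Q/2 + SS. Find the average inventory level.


Q/2 = 647.6254
Avg = 647.6254 + 302.9207 = 950.5461

950.5461 units


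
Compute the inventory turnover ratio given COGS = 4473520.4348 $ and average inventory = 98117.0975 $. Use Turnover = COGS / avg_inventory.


Turnover = 4473520.4348 / 98117.0975 = 45.5937

45.5937


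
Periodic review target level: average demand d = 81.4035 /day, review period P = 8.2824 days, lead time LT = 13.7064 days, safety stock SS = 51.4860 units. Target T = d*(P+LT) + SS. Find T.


P + LT = 21.9888
d*(P+LT) = 81.4035 * 21.9888 = 1789.9653
T = 1789.9653 + 51.4860 = 1841.4513

1841.4513 units


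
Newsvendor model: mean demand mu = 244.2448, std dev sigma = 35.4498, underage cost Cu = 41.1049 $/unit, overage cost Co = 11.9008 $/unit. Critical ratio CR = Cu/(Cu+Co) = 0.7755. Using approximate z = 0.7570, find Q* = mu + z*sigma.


CR = Cu/(Cu+Co) = 41.1049/(41.1049+11.9008) = 0.7755
z = 0.7570
Q* = 244.2448 + 0.7570 * 35.4498 = 271.0803

271.0803 units


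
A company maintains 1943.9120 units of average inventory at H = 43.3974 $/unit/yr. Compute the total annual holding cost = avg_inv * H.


Cost = 1943.9120 * 43.3974 = 84360.7266

84360.7266 $/yr


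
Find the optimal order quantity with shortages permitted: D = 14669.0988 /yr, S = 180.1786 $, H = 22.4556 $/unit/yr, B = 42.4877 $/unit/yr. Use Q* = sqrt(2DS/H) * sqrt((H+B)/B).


sqrt(2DS/H) = 485.1835
sqrt((H+B)/B) = 1.2363
Q* = 485.1835 * 1.2363 = 599.8485

599.8485 units


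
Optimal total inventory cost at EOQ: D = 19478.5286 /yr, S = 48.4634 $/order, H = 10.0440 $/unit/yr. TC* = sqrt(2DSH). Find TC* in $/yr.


2*D*S*H = 18962986.0827
TC* = sqrt(18962986.0827) = 4354.6511

4354.6511 $/yr


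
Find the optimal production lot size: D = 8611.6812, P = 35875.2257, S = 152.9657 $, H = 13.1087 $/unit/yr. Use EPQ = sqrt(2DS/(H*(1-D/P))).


1 - D/P = 1 - 0.2400 = 0.7600
H*(1-D/P) = 9.9620
2DS = 2634583.6859
EPQ = sqrt(264462.8650) = 514.2595

514.2595 units


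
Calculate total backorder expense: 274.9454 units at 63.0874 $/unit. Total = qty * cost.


Total = 274.9454 * 63.0874 = 17345.5904

17345.5904 $


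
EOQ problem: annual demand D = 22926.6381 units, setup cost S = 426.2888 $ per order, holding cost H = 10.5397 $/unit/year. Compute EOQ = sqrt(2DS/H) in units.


2*D*S = 2 * 22926.6381 * 426.2888 = 19546738.0874
2*D*S/H = 1854582.0173
EOQ = sqrt(1854582.0173) = 1361.8304

1361.8304 units


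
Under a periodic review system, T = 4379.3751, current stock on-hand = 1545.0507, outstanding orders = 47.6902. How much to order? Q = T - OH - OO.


Inventory position = OH + OO = 1545.0507 + 47.6902 = 1592.7409
Q = 4379.3751 - 1592.7409 = 2786.6342

2786.6342 units


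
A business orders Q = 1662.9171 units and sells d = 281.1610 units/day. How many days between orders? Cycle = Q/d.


Cycle = 1662.9171 / 281.1610 = 5.9145

5.9145 days


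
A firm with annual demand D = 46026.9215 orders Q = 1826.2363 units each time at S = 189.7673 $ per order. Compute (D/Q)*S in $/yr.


Number of orders = D/Q = 25.2032
Cost = 25.2032 * 189.7673 = 4782.7352

4782.7352 $/yr


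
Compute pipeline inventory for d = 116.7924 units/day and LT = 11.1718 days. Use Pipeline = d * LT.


Pipeline = 116.7924 * 11.1718 = 1304.7813

1304.7813 units


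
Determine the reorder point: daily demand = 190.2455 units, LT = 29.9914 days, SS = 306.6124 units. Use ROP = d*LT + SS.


d*LT = 190.2455 * 29.9914 = 5705.7289
ROP = 5705.7289 + 306.6124 = 6012.3413

6012.3413 units


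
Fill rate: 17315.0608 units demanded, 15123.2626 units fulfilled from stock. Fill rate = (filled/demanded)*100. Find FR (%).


FR = 15123.2626 / 17315.0608 * 100 = 87.3417

87.3417%


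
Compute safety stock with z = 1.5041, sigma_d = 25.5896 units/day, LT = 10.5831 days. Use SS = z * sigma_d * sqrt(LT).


sqrt(LT) = sqrt(10.5831) = 3.2532
SS = 1.5041 * 25.5896 * 3.2532 = 125.2122

125.2122 units


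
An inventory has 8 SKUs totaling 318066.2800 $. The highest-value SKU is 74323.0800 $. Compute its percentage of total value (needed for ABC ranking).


Top item = 74323.0800
Total = 318066.2800
Percentage = 74323.0800 / 318066.2800 * 100 = 23.3672

23.3672%


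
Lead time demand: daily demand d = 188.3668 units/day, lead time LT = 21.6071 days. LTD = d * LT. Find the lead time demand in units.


LTD = 188.3668 * 21.6071 = 4070.0603

4070.0603 units


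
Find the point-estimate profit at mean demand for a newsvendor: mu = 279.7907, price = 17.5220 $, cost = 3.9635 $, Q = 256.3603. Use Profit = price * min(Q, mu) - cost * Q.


Sales at mu = min(256.3603, 279.7907) = 256.3603
Revenue = 17.5220 * 256.3603 = 4491.9452
Total cost = 3.9635 * 256.3603 = 1016.0840
Profit = 4491.9452 - 1016.0840 = 3475.8611

3475.8611 $


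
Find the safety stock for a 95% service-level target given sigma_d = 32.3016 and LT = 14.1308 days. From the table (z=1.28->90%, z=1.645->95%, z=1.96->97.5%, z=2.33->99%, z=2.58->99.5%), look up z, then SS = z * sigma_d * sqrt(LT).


From the table, SL = 95% corresponds to z = 1.645
sqrt(LT) = sqrt(14.1308) = 3.7591
SS = 1.645 * 32.3016 * 3.7591 = 199.7438

199.7438 units


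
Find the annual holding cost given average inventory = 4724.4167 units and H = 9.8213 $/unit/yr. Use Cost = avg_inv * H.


Cost = 4724.4167 * 9.8213 = 46399.9137

46399.9137 $/yr


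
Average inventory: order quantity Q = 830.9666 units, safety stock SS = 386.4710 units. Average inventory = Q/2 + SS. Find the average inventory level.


Q/2 = 415.4833
Avg = 415.4833 + 386.4710 = 801.9543

801.9543 units


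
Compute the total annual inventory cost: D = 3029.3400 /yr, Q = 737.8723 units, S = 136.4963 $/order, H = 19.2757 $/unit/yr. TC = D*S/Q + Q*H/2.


Ordering cost = D*S/Q = 560.3865
Holding cost = Q*H/2 = 7111.5025
TC = 560.3865 + 7111.5025 = 7671.8891

7671.8891 $/yr


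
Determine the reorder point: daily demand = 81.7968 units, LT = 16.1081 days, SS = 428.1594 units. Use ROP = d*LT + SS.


d*LT = 81.7968 * 16.1081 = 1317.5910
ROP = 1317.5910 + 428.1594 = 1745.7504

1745.7504 units


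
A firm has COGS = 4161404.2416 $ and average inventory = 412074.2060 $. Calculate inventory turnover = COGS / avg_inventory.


Turnover = 4161404.2416 / 412074.2060 = 10.0987

10.0987


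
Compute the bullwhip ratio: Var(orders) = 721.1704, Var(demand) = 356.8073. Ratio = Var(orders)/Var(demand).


BW = 721.1704 / 356.8073 = 2.0212

2.0212


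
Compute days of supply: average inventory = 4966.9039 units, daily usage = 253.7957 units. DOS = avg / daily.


DOS = 4966.9039 / 253.7957 = 19.5705

19.5705 days


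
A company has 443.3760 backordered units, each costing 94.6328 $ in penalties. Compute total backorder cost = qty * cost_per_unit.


Total = 443.3760 * 94.6328 = 41957.9123

41957.9123 $


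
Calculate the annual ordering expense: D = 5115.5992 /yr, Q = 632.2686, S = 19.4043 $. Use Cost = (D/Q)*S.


Number of orders = D/Q = 8.0909
Cost = 8.0909 * 19.4043 = 156.9976

156.9976 $/yr


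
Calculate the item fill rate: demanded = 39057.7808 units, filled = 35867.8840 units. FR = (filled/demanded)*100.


FR = 35867.8840 / 39057.7808 * 100 = 91.8329

91.8329%


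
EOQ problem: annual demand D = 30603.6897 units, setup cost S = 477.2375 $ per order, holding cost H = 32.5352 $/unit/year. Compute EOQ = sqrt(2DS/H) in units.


2*D*S = 2 * 30603.6897 * 477.2375 = 29210456.7264
2*D*S/H = 897810.8856
EOQ = sqrt(897810.8856) = 947.5288

947.5288 units


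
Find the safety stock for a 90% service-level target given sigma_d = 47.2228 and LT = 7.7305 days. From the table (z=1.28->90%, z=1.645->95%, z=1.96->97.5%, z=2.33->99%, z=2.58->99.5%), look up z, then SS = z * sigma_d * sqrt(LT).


From the table, SL = 90% corresponds to z = 1.28
sqrt(LT) = sqrt(7.7305) = 2.7804
SS = 1.28 * 47.2228 * 2.7804 = 168.0604

168.0604 units


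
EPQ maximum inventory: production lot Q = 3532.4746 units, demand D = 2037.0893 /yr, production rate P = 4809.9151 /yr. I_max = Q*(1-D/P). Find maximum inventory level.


D/P = 0.4235
1 - D/P = 0.5765
I_max = 3532.4746 * 0.5765 = 2036.4053

2036.4053 units


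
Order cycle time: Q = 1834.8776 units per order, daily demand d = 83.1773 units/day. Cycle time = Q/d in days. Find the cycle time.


Cycle = 1834.8776 / 83.1773 = 22.0598

22.0598 days


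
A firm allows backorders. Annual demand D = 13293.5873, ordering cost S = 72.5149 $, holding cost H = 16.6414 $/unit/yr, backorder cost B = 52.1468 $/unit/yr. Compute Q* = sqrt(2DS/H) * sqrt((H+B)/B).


sqrt(2DS/H) = 340.3728
sqrt((H+B)/B) = 1.1485
Q* = 340.3728 * 1.1485 = 390.9290

390.9290 units


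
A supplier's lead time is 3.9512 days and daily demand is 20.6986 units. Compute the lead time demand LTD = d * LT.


LTD = 20.6986 * 3.9512 = 81.7843

81.7843 units


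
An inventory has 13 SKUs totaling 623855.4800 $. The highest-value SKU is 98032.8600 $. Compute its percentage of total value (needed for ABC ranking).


Top item = 98032.8600
Total = 623855.4800
Percentage = 98032.8600 / 623855.4800 * 100 = 15.7140

15.7140%


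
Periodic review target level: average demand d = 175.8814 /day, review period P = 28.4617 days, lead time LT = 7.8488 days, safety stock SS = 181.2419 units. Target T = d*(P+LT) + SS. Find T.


P + LT = 36.3105
d*(P+LT) = 175.8814 * 36.3105 = 6386.3416
T = 6386.3416 + 181.2419 = 6567.5835

6567.5835 units


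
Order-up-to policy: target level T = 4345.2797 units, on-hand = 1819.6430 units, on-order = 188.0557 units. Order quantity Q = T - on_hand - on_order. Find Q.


Inventory position = OH + OO = 1819.6430 + 188.0557 = 2007.6987
Q = 4345.2797 - 2007.6987 = 2337.5810

2337.5810 units


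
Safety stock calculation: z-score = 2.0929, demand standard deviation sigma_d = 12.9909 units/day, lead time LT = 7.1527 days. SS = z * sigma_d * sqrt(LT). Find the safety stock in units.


sqrt(LT) = sqrt(7.1527) = 2.6745
SS = 2.0929 * 12.9909 * 2.6745 = 72.7148

72.7148 units


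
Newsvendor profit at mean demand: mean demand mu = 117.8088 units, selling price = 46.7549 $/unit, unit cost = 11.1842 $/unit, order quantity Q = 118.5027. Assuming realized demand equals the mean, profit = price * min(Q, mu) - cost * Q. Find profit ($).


Sales at mu = min(118.5027, 117.8088) = 117.8088
Revenue = 46.7549 * 117.8088 = 5508.1387
Total cost = 11.1842 * 118.5027 = 1325.3579
Profit = 5508.1387 - 1325.3579 = 4182.7808

4182.7808 $


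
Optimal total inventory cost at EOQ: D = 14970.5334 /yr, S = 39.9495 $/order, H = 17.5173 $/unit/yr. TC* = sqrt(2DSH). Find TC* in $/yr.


2*D*S*H = 20952979.4024
TC* = sqrt(20952979.4024) = 4577.4425

4577.4425 $/yr


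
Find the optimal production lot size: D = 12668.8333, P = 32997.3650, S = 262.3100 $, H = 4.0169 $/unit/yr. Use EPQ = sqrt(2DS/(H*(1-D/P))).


1 - D/P = 1 - 0.3839 = 0.6161
H*(1-D/P) = 2.4747
2DS = 6646323.3258
EPQ = sqrt(2685738.3092) = 1638.8222

1638.8222 units


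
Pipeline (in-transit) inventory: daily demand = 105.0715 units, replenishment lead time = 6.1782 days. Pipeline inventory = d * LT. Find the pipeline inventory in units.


Pipeline = 105.0715 * 6.1782 = 649.1527

649.1527 units


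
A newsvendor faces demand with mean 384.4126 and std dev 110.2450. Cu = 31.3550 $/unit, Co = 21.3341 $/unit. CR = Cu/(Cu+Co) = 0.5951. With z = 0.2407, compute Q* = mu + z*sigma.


CR = Cu/(Cu+Co) = 31.3550/(31.3550+21.3341) = 0.5951
z = 0.2407
Q* = 384.4126 + 0.2407 * 110.2450 = 410.9486

410.9486 units


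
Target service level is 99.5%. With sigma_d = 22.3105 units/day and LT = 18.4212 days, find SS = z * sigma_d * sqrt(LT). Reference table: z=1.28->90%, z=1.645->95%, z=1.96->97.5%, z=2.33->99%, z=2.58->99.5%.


From the table, SL = 99.5% corresponds to z = 2.58
sqrt(LT) = sqrt(18.4212) = 4.2920
SS = 2.58 * 22.3105 * 4.2920 = 247.0518

247.0518 units


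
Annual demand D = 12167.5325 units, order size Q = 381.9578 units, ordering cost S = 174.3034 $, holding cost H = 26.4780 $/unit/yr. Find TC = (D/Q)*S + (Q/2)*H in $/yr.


Ordering cost = D*S/Q = 5552.5566
Holding cost = Q*H/2 = 5056.7393
TC = 5552.5566 + 5056.7393 = 10609.2959

10609.2959 $/yr


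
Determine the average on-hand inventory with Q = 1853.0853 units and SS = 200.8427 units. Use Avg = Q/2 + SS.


Q/2 = 926.5426
Avg = 926.5426 + 200.8427 = 1127.3854

1127.3854 units


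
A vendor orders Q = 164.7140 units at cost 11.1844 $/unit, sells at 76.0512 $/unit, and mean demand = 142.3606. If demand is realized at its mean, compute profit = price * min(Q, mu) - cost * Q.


Sales at mu = min(164.7140, 142.3606) = 142.3606
Revenue = 76.0512 * 142.3606 = 10826.6945
Total cost = 11.1844 * 164.7140 = 1842.2273
Profit = 10826.6945 - 1842.2273 = 8984.4672

8984.4672 $


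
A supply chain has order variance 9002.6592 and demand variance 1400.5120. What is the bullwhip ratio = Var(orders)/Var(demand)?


BW = 9002.6592 / 1400.5120 = 6.4281

6.4281


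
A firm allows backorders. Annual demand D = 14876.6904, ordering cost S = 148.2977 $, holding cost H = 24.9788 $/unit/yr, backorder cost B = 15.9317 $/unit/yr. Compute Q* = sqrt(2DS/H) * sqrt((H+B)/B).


sqrt(2DS/H) = 420.2905
sqrt((H+B)/B) = 1.6025
Q* = 420.2905 * 1.6025 = 673.4974

673.4974 units


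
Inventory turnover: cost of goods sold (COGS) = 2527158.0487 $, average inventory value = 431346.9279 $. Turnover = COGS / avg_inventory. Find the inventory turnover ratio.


Turnover = 2527158.0487 / 431346.9279 = 5.8588

5.8588


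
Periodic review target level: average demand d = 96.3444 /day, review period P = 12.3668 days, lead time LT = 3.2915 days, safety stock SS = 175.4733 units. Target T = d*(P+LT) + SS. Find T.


P + LT = 15.6583
d*(P+LT) = 96.3444 * 15.6583 = 1508.5895
T = 1508.5895 + 175.4733 = 1684.0628

1684.0628 units


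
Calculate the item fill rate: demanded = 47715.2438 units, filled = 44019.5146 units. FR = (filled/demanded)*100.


FR = 44019.5146 / 47715.2438 * 100 = 92.2546

92.2546%


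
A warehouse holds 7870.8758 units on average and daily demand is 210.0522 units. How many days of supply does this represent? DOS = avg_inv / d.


DOS = 7870.8758 / 210.0522 = 37.4710

37.4710 days


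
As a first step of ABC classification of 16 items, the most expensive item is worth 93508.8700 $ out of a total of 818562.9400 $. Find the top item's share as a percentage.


Top item = 93508.8700
Total = 818562.9400
Percentage = 93508.8700 / 818562.9400 * 100 = 11.4235

11.4235%


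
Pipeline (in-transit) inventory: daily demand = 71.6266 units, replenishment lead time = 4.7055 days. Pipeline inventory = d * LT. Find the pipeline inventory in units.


Pipeline = 71.6266 * 4.7055 = 337.0390

337.0390 units


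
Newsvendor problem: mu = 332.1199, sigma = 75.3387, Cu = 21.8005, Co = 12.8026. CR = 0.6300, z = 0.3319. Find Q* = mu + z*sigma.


CR = Cu/(Cu+Co) = 21.8005/(21.8005+12.8026) = 0.6300
z = 0.3319
Q* = 332.1199 + 0.3319 * 75.3387 = 357.1248

357.1248 units


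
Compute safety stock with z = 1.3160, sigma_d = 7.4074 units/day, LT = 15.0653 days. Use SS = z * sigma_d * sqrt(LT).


sqrt(LT) = sqrt(15.0653) = 3.8814
SS = 1.3160 * 7.4074 * 3.8814 = 37.8365

37.8365 units


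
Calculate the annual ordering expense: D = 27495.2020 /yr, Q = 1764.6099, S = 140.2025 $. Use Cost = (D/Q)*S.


Number of orders = D/Q = 15.5815
Cost = 15.5815 * 140.2025 = 2184.5599

2184.5599 $/yr


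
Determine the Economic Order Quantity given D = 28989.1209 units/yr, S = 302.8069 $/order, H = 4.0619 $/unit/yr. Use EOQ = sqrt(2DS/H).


2*D*S = 2 * 28989.1209 * 302.8069 = 17556211.6669
2*D*S/H = 4322167.3766
EOQ = sqrt(4322167.3766) = 2078.9823

2078.9823 units


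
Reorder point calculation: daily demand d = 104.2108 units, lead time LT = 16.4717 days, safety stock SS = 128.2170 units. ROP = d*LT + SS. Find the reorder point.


d*LT = 104.2108 * 16.4717 = 1716.5290
ROP = 1716.5290 + 128.2170 = 1844.7460

1844.7460 units


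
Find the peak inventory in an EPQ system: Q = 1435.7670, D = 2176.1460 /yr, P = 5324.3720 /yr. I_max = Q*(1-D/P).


D/P = 0.4087
1 - D/P = 0.5913
I_max = 1435.7670 * 0.5913 = 848.9488

848.9488 units


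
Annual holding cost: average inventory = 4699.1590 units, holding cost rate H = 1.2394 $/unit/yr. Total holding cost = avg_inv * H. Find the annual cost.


Cost = 4699.1590 * 1.2394 = 5824.1377

5824.1377 $/yr


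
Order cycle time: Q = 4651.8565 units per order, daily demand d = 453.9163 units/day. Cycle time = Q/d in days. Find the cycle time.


Cycle = 4651.8565 / 453.9163 = 10.2483

10.2483 days


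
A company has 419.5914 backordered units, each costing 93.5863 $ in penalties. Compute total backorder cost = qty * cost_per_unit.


Total = 419.5914 * 93.5863 = 39268.0066

39268.0066 $


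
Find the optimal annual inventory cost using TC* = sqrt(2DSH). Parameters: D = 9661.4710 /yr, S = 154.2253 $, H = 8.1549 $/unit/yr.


2*D*S*H = 24302307.6177
TC* = sqrt(24302307.6177) = 4929.7371

4929.7371 $/yr


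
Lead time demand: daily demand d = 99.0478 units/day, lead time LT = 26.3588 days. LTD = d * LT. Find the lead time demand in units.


LTD = 99.0478 * 26.3588 = 2610.7812

2610.7812 units


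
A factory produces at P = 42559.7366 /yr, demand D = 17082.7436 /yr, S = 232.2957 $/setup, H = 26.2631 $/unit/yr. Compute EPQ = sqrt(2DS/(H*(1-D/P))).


1 - D/P = 1 - 0.4014 = 0.5986
H*(1-D/P) = 15.7215
2DS = 7936495.7650
EPQ = sqrt(504816.5277) = 710.5044

710.5044 units


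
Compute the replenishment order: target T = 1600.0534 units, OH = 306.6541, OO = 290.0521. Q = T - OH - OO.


Inventory position = OH + OO = 306.6541 + 290.0521 = 596.7062
Q = 1600.0534 - 596.7062 = 1003.3472

1003.3472 units


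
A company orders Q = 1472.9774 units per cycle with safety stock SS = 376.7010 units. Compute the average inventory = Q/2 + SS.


Q/2 = 736.4887
Avg = 736.4887 + 376.7010 = 1113.1897

1113.1897 units


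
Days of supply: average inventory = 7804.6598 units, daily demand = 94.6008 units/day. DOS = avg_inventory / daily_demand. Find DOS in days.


DOS = 7804.6598 / 94.6008 = 82.5010

82.5010 days


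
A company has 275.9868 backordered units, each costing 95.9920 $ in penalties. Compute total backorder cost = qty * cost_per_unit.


Total = 275.9868 * 95.9920 = 26492.5249

26492.5249 $


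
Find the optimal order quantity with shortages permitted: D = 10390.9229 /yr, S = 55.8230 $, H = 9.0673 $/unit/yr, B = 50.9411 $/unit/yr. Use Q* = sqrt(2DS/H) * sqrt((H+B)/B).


sqrt(2DS/H) = 357.6924
sqrt((H+B)/B) = 1.0854
Q* = 357.6924 * 1.0854 = 388.2232

388.2232 units


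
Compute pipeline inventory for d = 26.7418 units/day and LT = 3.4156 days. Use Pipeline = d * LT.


Pipeline = 26.7418 * 3.4156 = 91.3393

91.3393 units
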